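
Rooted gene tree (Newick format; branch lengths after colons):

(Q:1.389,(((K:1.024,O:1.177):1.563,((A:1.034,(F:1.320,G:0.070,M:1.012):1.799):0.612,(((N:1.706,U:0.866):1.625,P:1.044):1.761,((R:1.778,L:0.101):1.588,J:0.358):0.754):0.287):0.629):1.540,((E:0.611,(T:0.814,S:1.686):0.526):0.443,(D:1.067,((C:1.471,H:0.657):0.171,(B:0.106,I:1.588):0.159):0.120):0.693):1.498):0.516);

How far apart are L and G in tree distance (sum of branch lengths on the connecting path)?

5.211

The path runs L → … → MRCA → … → G; the MRCA is the node subtending ((A,(F,G,M)),(((N,U),P),((R,L),J))).
Branch lengths along that path: 0.101 + 1.588 + 0.754 + 0.287 + 0.612 + 1.799 + 0.070 = 5.211.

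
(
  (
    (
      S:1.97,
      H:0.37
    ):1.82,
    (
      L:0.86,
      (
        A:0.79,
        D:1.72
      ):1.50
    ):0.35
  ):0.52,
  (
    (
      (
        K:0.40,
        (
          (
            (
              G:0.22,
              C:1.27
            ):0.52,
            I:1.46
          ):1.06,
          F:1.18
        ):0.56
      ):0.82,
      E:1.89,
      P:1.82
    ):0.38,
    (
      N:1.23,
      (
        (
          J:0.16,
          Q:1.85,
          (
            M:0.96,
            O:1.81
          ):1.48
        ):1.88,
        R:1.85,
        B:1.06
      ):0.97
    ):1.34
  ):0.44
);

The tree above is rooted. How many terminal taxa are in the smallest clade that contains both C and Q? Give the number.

The MRCA of C and Q is the node subtending (((K,(((G,C),I),F)),E,P),(N,((J,Q,(M,O)),R,B))).
That clade contains 14 terminal taxa: B, C, E, F, G, I, J, K, M, N, O, P, Q, R.

14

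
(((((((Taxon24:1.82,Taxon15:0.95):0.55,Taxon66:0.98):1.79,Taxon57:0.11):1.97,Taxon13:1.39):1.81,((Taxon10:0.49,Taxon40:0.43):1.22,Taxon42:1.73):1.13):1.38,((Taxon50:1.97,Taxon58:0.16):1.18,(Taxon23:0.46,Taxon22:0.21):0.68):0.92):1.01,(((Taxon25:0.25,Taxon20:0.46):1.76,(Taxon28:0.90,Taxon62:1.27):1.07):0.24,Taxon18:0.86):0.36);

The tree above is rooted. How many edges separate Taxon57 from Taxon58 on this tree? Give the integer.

7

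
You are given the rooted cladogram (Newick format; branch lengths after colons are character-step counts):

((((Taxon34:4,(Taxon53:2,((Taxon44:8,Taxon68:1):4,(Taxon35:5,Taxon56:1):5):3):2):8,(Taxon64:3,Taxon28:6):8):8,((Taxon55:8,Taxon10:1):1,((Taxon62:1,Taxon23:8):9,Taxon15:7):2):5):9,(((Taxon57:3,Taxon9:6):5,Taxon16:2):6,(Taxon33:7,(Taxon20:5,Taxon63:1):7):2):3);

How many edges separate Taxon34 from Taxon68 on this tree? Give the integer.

The MRCA of Taxon34 and Taxon68 is the node subtending (Taxon34,(Taxon53,((Taxon44,Taxon68),(Taxon35,Taxon56)))).
From Taxon34 up to that node: 1 branch. From Taxon68 up to the same node: 4 branches. Total: 1 + 4 = 5.

5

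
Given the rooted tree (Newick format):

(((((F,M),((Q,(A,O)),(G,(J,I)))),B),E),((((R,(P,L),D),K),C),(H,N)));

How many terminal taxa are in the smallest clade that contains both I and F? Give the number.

The MRCA of I and F is the node subtending ((F,M),((Q,(A,O)),(G,(J,I)))).
That clade contains 8 terminal taxa: A, F, G, I, J, M, O, Q.

8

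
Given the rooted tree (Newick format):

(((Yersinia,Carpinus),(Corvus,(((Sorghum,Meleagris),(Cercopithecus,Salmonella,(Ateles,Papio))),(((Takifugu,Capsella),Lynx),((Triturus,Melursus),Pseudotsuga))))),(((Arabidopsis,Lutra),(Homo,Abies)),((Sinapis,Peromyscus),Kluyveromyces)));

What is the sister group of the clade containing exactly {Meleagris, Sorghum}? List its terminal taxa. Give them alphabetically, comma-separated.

Ateles, Cercopithecus, Papio, Salmonella

The clade containing exactly {Meleagris, Sorghum} attaches to the tree at the node subtending ((Sorghum,Meleagris),(Cercopithecus,Salmonella,(Ateles,Papio))).
The other lineage descending from that same node — the sister group — is (Cercopithecus,Salmonella,(Ateles,Papio)); its 4 tips in alphabetical order are the answer.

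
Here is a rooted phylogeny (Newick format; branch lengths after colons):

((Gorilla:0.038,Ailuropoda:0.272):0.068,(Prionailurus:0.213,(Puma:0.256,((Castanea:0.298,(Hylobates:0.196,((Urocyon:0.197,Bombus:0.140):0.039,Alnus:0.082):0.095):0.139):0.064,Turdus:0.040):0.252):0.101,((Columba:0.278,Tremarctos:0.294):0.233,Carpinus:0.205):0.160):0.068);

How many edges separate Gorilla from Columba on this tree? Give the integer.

The MRCA of Gorilla and Columba is the root of the tree.
From Gorilla up to that node: 2 branches. From Columba up to the same node: 4 branches. Total: 2 + 4 = 6.

6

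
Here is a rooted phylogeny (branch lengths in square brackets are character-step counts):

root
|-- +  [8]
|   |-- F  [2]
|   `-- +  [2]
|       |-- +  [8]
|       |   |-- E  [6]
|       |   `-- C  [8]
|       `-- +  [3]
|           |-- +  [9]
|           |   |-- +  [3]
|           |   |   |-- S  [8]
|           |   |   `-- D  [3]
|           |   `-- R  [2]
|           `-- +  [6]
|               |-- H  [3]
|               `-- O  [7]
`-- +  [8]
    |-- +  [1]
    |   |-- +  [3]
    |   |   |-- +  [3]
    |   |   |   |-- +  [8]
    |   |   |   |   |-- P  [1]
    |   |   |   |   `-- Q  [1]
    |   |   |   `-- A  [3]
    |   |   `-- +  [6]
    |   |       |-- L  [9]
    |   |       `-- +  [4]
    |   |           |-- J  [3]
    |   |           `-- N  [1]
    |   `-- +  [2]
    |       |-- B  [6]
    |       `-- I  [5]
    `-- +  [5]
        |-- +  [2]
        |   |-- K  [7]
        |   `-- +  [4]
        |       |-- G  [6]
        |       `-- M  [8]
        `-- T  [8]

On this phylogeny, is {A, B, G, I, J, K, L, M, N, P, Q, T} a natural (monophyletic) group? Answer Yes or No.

The most recent common ancestor of these taxa subtends (((((P,Q),A),(L,(J,N))),(B,I)),((K,(G,M)),T)).
That clade has exactly 12 tips — every listed taxon and nothing else — so the group is monophyletic.

Yes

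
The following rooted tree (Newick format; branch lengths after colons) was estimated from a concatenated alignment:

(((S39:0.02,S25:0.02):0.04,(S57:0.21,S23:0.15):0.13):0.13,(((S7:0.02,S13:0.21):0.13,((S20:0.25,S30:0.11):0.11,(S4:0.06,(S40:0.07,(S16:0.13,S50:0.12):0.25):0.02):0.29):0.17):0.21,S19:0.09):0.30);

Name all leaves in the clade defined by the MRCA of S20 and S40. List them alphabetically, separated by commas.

Tracing S20: it sits inside (S20,S30).
Tracing S40: it sits inside (S40,(S16,S50)).
The smallest clade enclosing both is ((S20,S30),(S4,(S40,(S16,S50)))); the answer is its 6 terminal taxa in alphabetical order.

S16, S20, S30, S4, S40, S50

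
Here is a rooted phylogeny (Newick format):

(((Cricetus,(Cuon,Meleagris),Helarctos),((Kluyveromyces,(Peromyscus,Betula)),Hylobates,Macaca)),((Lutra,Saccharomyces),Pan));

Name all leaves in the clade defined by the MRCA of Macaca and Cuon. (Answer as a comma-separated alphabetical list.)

Tracing Macaca: it sits inside ((Kluyveromyces,(Peromyscus,Betula)),Hylobates,Macaca).
Tracing Cuon: it sits inside (Cuon,Meleagris).
The smallest clade enclosing both is ((Cricetus,(Cuon,Meleagris),Helarctos),((Kluyveromyces,(Peromyscus,Betula)),Hylobates,Macaca)); the answer is its 9 terminal taxa in alphabetical order.

Betula, Cricetus, Cuon, Helarctos, Hylobates, Kluyveromyces, Macaca, Meleagris, Peromyscus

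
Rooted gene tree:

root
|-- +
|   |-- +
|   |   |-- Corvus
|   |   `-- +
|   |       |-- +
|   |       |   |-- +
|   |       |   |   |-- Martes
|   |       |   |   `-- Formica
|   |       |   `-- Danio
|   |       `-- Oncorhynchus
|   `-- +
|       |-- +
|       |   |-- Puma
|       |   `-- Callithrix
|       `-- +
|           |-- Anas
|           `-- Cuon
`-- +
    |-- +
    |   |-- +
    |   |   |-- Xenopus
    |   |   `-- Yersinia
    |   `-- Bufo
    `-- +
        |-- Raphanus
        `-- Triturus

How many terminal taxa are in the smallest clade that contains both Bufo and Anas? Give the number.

14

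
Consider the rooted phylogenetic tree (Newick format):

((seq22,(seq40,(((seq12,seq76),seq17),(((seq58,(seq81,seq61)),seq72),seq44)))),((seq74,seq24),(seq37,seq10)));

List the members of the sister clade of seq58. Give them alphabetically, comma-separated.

seq58 attaches to the tree at the node subtending (seq58,(seq81,seq61)).
The other lineage descending from that same node — the sister group — is (seq81,seq61); its 2 tips in alphabetical order are the answer.

seq61, seq81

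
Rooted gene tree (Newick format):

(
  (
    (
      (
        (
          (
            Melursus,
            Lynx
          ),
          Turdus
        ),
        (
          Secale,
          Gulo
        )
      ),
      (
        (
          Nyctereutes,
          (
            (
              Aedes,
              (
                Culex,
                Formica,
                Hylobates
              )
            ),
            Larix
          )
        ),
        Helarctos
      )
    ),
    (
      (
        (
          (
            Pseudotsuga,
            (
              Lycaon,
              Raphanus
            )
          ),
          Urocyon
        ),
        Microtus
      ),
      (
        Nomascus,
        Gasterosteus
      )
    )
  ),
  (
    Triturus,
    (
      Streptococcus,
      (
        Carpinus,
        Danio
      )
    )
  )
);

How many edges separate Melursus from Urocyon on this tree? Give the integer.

9

The MRCA of Melursus and Urocyon is the node subtending (((((Melursus,Lynx),Turdus),(Secale,Gulo)),((Nyctereutes,((Aedes,(Culex,Formica,Hylobates)),Larix)),Helarctos)),((((Pseudotsuga,(Lycaon,Raphanus)),Urocyon),Microtus),(Nomascus,Gasterosteus))).
From Melursus up to that node: 5 branches. From Urocyon up to the same node: 4 branches. Total: 5 + 4 = 9.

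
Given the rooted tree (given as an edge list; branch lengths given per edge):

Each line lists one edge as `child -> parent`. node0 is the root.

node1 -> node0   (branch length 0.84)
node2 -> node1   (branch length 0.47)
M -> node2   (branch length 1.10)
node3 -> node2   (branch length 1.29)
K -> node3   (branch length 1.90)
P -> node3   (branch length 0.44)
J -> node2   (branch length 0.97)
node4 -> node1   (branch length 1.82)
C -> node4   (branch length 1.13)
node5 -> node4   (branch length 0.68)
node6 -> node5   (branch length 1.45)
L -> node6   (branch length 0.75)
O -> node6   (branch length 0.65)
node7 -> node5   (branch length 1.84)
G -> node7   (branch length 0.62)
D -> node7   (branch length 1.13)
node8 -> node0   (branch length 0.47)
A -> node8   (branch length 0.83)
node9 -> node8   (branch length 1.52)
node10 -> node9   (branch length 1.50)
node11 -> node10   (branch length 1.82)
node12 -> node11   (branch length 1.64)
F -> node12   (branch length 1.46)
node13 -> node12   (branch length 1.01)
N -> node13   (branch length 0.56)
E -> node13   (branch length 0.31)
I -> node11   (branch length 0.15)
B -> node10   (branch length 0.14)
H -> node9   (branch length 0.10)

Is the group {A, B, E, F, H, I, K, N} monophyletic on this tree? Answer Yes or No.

The MRCA of the listed taxa is the root, so the smallest clade containing them is the whole tree.
That clade also contains C, D, G, J, L, M, O, P, which are not in the proposed group, so the group is not monophyletic.

No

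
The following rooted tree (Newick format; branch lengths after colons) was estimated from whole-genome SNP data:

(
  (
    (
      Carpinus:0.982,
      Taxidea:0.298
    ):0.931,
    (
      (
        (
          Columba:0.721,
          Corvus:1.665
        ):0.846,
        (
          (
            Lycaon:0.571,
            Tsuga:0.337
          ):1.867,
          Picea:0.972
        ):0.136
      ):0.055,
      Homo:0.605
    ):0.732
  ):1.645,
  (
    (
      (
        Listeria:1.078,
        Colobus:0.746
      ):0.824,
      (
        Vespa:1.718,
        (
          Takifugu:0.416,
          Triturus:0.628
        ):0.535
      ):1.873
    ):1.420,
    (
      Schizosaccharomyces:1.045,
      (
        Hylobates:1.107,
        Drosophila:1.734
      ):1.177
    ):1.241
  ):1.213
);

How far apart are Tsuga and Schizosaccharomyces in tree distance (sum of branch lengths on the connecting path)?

8.271

The path runs Tsuga → … → MRCA → … → Schizosaccharomyces; the MRCA is the root of the tree.
Branch lengths along that path: 0.337 + 1.867 + 0.136 + 0.055 + 0.732 + 1.645 + 1.213 + 1.241 + 1.045 = 8.271.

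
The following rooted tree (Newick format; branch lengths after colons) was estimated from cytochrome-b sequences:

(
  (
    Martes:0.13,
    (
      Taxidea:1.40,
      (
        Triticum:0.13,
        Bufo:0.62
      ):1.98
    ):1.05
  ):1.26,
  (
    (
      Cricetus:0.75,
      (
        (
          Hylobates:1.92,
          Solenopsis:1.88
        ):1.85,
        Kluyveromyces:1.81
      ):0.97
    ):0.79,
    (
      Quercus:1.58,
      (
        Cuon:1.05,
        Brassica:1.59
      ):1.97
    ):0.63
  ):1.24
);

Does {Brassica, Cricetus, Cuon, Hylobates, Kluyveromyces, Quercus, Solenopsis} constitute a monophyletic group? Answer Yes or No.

Yes

The most recent common ancestor of these taxa subtends ((Cricetus,((Hylobates,Solenopsis),Kluyveromyces)),(Quercus,(Cuon,Brassica))).
That clade has exactly 7 tips — every listed taxon and nothing else — so the group is monophyletic.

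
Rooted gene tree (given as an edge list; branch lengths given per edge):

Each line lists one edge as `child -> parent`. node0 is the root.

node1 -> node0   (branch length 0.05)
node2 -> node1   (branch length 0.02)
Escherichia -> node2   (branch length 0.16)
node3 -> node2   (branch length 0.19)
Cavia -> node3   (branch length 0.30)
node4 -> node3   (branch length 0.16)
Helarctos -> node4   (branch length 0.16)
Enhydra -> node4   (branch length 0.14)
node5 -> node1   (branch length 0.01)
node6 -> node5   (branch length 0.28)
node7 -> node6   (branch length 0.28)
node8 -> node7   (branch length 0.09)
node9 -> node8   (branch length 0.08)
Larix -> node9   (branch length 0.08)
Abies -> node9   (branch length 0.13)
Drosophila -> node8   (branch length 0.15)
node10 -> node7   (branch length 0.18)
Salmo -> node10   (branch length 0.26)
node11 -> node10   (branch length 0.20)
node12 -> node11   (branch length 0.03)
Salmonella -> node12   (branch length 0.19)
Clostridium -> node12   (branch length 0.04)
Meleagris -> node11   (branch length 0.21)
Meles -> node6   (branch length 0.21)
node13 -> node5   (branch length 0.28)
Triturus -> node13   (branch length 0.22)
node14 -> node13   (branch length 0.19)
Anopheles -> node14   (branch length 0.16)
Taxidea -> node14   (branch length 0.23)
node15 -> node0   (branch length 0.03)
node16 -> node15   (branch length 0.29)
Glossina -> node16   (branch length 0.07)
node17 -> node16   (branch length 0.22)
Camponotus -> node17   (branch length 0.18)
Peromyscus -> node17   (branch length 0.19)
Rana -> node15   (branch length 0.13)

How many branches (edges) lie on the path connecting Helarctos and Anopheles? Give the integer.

8

The MRCA of Helarctos and Anopheles is the node subtending ((Escherichia,(Cavia,(Helarctos,Enhydra))),(((((Larix,Abies),Drosophila),(Salmo,((Salmonella,Clostridium),Meleagris))),Meles),(Triturus,(Anopheles,Taxidea)))).
From Helarctos up to that node: 4 branches. From Anopheles up to the same node: 4 branches. Total: 4 + 4 = 8.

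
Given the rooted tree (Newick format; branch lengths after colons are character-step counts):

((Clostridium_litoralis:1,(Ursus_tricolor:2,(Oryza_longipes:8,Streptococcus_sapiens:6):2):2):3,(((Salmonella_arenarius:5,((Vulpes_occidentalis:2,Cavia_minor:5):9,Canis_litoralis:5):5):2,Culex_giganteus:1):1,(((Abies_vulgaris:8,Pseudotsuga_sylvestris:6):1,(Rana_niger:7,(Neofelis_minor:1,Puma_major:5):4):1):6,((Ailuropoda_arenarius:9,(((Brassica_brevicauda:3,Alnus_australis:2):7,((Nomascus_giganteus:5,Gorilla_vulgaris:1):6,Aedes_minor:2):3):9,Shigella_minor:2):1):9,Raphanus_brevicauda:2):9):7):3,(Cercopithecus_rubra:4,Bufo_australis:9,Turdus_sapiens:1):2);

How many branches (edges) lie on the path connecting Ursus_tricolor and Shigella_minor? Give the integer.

9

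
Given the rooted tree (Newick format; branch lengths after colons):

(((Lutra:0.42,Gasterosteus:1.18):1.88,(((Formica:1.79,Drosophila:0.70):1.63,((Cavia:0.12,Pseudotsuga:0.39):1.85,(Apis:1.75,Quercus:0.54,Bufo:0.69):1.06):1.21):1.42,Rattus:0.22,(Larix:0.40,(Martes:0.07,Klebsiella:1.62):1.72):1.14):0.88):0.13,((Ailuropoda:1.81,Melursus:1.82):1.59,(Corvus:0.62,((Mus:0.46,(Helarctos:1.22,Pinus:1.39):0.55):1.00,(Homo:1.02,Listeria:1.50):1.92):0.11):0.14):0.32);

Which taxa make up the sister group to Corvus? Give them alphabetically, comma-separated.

Corvus attaches to the tree at the node subtending (Corvus,((Mus,(Helarctos,Pinus)),(Homo,Listeria))).
The other lineage descending from that same node — the sister group — is ((Mus,(Helarctos,Pinus)),(Homo,Listeria)); its 5 tips in alphabetical order are the answer.

Helarctos, Homo, Listeria, Mus, Pinus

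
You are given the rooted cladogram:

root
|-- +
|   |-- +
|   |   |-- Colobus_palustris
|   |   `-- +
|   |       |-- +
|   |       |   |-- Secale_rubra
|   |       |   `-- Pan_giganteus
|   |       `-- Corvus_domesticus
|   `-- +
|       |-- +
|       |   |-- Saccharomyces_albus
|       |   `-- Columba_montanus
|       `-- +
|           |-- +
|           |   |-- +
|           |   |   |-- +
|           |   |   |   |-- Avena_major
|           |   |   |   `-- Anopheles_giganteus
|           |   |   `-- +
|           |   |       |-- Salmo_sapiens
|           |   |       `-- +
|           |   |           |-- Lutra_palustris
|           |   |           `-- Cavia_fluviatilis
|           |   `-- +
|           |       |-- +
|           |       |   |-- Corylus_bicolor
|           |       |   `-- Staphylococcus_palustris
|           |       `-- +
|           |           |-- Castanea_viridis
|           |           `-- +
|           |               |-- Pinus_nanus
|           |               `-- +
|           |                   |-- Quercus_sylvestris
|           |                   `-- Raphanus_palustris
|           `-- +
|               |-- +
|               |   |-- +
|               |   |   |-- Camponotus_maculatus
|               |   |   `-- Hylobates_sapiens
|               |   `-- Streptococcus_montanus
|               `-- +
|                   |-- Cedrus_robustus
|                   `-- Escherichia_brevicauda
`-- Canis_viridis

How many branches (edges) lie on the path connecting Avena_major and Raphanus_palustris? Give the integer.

8

The MRCA of Avena_major and Raphanus_palustris is the node subtending (((Avena_major,Anopheles_giganteus),(Salmo_sapiens,(Lutra_palustris,Cavia_fluviatilis))),((Corylus_bicolor,Staphylococcus_palustris),(Castanea_viridis,(Pinus_nanus,(Quercus_sylvestris,Raphanus_palustris))))).
From Avena_major up to that node: 3 branches. From Raphanus_palustris up to the same node: 5 branches. Total: 3 + 5 = 8.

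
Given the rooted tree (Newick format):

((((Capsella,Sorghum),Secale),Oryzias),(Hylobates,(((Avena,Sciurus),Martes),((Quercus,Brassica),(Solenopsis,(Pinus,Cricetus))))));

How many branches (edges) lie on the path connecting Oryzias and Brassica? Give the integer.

7

The MRCA of Oryzias and Brassica is the root of the tree.
From Oryzias up to that node: 2 branches. From Brassica up to the same node: 5 branches. Total: 2 + 5 = 7.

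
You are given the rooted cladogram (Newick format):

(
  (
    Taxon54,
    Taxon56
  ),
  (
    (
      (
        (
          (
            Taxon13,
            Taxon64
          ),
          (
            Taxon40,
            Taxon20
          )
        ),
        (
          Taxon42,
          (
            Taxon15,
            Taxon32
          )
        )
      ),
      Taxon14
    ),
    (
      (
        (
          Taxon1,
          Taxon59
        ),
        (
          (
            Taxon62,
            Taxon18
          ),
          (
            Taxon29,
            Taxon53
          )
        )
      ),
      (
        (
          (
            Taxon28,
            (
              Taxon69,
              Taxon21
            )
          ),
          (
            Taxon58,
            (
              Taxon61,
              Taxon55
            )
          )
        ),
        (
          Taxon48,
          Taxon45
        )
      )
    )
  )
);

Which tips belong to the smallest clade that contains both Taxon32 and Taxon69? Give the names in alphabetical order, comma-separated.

Tracing Taxon32: it sits inside (Taxon15,Taxon32).
Tracing Taxon69: it sits inside (Taxon69,Taxon21).
The smallest clade enclosing both is (((((Taxon13,Taxon64),(Taxon40,Taxon20)),(Taxon42,(Taxon15,Taxon32))),Taxon14),(((Taxon1,Taxon59),((Taxon62,Taxon18),(Taxon29,Taxon53))),(((Taxon28,(Taxon69,Taxon21)),(Taxon58,(Taxon61,Taxon55))),(Taxon48,Taxon45)))); the answer is its 22 terminal taxa in alphabetical order.

Taxon1, Taxon13, Taxon14, Taxon15, Taxon18, Taxon20, Taxon21, Taxon28, Taxon29, Taxon32, Taxon40, Taxon42, Taxon45, Taxon48, Taxon53, Taxon55, Taxon58, Taxon59, Taxon61, Taxon62, Taxon64, Taxon69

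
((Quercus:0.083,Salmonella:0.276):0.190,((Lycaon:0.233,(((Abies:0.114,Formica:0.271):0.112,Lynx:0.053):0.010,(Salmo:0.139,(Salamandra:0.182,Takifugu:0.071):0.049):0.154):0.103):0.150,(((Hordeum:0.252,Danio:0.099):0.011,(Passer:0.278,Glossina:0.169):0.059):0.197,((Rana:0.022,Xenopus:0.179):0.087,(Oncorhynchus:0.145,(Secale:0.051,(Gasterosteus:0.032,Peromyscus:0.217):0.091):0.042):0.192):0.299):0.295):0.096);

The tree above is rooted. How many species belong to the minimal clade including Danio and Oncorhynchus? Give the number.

The MRCA of Danio and Oncorhynchus is the node subtending (((Hordeum,Danio),(Passer,Glossina)),((Rana,Xenopus),(Oncorhynchus,(Secale,(Gasterosteus,Peromyscus))))).
That clade contains 10 terminal taxa: Danio, Gasterosteus, Glossina, Hordeum, Oncorhynchus, Passer, Peromyscus, Rana, Secale, Xenopus.

10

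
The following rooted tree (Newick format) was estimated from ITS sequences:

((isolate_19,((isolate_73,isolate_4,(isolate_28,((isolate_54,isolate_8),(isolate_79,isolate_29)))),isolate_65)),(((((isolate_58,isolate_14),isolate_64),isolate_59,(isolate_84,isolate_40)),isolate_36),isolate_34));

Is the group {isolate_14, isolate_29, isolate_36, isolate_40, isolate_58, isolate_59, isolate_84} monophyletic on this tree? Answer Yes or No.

The MRCA of the listed taxa is the root, so the smallest clade containing them is the whole tree.
That clade also contains isolate_19, isolate_28, isolate_34, isolate_4, isolate_54, isolate_64, isolate_65, isolate_73, isolate_79, isolate_8, which are not in the proposed group, so the group is not monophyletic.

No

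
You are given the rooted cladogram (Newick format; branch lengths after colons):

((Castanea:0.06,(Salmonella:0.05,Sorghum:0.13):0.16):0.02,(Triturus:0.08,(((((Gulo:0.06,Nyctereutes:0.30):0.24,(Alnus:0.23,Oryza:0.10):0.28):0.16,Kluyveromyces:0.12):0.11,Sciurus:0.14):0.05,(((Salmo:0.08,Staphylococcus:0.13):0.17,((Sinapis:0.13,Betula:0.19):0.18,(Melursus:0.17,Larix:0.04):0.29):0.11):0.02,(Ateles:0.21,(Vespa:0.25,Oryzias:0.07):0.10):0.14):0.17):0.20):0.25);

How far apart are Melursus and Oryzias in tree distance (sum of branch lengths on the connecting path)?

0.90

The path runs Melursus → … → MRCA → … → Oryzias; the MRCA is the node subtending (((Salmo,Staphylococcus),((Sinapis,Betula),(Melursus,Larix))),(Ateles,(Vespa,Oryzias))).
Branch lengths along that path: 0.17 + 0.29 + 0.11 + 0.02 + 0.14 + 0.10 + 0.07 = 0.90.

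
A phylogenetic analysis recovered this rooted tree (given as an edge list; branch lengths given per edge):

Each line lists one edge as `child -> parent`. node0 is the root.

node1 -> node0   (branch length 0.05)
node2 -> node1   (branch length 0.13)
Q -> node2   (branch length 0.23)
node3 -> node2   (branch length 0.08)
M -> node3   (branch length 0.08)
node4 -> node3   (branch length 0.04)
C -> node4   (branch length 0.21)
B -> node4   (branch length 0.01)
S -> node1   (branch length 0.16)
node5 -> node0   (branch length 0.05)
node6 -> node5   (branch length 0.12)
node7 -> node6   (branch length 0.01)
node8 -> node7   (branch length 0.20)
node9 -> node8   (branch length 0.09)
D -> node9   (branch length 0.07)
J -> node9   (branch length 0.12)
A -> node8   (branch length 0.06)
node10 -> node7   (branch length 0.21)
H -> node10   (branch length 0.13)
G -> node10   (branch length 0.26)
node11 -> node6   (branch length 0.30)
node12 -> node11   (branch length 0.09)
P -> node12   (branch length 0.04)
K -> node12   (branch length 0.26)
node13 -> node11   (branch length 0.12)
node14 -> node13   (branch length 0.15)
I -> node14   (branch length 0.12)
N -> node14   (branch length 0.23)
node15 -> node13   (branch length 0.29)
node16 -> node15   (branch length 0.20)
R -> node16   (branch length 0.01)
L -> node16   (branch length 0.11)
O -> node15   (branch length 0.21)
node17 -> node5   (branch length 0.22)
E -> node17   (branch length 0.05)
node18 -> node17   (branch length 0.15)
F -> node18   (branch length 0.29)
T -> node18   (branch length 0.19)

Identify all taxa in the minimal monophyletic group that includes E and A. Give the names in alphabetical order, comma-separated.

A, D, E, F, G, H, I, J, K, L, N, O, P, R, T

Tracing E: it sits inside (E,(F,T)).
Tracing A: it sits inside ((D,J),A).
The smallest clade enclosing both is (((((D,J),A),(H,G)),((P,K),((I,N),((R,L),O)))),(E,(F,T))); the answer is its 15 terminal taxa in alphabetical order.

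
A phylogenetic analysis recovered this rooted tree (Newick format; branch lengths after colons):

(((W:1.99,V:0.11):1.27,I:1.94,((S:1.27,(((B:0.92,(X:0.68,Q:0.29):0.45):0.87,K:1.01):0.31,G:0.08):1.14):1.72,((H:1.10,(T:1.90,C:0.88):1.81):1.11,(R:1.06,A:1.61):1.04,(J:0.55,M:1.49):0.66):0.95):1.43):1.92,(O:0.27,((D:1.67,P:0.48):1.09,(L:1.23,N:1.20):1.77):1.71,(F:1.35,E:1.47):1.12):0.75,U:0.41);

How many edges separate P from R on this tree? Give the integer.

The MRCA of P and R is the root of the tree.
From P up to that node: 4 branches. From R up to the same node: 5 branches. Total: 4 + 5 = 9.

9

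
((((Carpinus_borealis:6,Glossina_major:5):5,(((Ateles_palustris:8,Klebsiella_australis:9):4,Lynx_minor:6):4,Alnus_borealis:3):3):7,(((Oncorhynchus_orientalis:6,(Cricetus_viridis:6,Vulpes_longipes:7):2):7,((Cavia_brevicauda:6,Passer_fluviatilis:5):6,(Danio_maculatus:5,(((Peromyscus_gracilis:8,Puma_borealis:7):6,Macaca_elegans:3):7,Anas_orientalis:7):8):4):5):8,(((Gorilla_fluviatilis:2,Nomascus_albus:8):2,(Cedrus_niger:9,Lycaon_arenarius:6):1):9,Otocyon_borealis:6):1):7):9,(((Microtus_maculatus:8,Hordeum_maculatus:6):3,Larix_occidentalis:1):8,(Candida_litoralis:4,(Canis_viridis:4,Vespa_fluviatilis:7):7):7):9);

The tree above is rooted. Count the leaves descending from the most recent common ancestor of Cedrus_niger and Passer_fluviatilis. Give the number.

The MRCA of Cedrus_niger and Passer_fluviatilis is the node subtending (((Oncorhynchus_orientalis,(Cricetus_viridis,Vulpes_longipes)),((Cavia_brevicauda,Passer_fluviatilis),(Danio_maculatus,(((Peromyscus_gracilis,Puma_borealis),Macaca_elegans),Anas_orientalis)))),(((Gorilla_fluviatilis,Nomascus_albus),(Cedrus_niger,Lycaon_arenarius)),Otocyon_borealis)).
That clade contains 15 terminal taxa: Anas_orientalis, Cavia_brevicauda, Cedrus_niger, Cricetus_viridis, Danio_maculatus, Gorilla_fluviatilis, Lycaon_arenarius, Macaca_elegans, Nomascus_albus, Oncorhynchus_orientalis, Otocyon_borealis, Passer_fluviatilis, Peromyscus_gracilis, Puma_borealis, Vulpes_longipes.

15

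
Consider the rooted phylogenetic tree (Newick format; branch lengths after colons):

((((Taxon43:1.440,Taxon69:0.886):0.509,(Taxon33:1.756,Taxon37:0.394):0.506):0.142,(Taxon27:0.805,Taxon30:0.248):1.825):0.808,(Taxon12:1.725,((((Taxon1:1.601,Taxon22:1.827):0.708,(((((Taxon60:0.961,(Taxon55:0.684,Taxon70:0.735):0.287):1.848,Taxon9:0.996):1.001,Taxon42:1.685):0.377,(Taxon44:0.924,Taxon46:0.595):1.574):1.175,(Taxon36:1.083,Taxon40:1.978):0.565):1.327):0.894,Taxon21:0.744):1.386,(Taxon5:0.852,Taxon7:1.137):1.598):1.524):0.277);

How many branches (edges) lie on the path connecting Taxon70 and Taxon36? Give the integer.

8

The MRCA of Taxon70 and Taxon36 is the node subtending (((((Taxon60,(Taxon55,Taxon70)),Taxon9),Taxon42),(Taxon44,Taxon46)),(Taxon36,Taxon40)).
From Taxon70 up to that node: 6 branches. From Taxon36 up to the same node: 2 branches. Total: 6 + 2 = 8.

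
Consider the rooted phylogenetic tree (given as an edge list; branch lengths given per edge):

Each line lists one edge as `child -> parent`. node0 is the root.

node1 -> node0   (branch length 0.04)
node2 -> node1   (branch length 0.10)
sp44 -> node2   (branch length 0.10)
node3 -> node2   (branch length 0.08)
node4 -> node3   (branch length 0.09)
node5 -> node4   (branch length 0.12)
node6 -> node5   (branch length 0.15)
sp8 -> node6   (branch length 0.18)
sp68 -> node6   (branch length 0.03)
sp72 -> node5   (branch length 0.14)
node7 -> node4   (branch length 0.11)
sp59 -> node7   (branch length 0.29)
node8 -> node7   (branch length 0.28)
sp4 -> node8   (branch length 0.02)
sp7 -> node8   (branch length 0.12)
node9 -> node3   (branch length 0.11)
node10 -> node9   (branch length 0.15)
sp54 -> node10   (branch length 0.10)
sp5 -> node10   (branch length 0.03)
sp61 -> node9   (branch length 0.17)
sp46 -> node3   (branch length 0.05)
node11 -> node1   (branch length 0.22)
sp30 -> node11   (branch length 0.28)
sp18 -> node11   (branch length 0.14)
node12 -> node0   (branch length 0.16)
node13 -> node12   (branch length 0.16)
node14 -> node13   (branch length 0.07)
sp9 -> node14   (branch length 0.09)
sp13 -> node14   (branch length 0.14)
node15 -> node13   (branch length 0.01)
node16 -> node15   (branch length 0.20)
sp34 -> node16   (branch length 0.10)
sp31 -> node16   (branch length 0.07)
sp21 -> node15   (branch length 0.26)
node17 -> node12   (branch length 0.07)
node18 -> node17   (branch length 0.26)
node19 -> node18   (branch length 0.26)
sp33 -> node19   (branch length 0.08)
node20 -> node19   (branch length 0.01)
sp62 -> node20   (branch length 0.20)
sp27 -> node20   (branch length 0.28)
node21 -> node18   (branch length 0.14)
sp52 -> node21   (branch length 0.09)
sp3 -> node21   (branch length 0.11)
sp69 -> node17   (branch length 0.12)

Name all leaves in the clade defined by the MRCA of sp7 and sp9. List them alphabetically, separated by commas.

Tracing sp7: it sits inside (sp4,sp7).
Tracing sp9: it sits inside (sp9,sp13).
The smallest clade enclosing both is the whole tree (their MRCA is the root), so the answer is all 24 tips in alphabetical order.

sp13, sp18, sp21, sp27, sp3, sp30, sp31, sp33, sp34, sp4, sp44, sp46, sp5, sp52, sp54, sp59, sp61, sp62, sp68, sp69, sp7, sp72, sp8, sp9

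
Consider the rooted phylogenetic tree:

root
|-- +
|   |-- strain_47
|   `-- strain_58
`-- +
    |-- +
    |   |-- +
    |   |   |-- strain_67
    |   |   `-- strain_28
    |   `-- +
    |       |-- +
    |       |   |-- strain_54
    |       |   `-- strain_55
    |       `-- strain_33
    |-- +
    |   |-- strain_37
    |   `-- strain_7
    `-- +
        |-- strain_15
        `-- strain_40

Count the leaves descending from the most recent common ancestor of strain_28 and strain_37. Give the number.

9

The MRCA of strain_28 and strain_37 is the node subtending (((strain_67,strain_28),((strain_54,strain_55),strain_33)),(strain_37,strain_7),(strain_15,strain_40)).
That clade contains 9 terminal taxa: strain_15, strain_28, strain_33, strain_37, strain_40, strain_54, strain_55, strain_67, strain_7.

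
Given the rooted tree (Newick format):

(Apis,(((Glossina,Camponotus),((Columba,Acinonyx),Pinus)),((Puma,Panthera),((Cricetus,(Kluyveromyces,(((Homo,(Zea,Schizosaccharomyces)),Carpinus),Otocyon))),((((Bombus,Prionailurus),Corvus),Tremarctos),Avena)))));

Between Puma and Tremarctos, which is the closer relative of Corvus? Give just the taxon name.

The MRCA of Corvus and Tremarctos subtends (((Bombus,Prionailurus),Corvus),Tremarctos) (4 taxa).
The MRCA of Corvus and Puma subtends ((Puma,Panthera),((Cricetus,(Kluyveromyces,(((Homo,(Zea,Schizosaccharomyces)),Carpinus),Otocyon))),((((Bombus,Prionailurus),Corvus),Tremarctos),Avena))) (14 taxa).
The first is nested inside the second, so Corvus shares a more recent common ancestor with Tremarctos.

Tremarctos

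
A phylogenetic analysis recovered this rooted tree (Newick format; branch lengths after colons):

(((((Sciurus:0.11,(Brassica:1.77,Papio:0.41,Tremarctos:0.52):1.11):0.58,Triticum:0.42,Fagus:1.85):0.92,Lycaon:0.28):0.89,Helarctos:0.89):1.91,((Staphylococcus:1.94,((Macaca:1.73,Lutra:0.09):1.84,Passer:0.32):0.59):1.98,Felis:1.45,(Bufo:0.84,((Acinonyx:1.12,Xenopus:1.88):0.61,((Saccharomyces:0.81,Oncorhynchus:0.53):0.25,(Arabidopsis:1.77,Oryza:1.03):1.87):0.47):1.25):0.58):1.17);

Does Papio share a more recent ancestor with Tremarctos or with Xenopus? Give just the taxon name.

Tremarctos

The MRCA of Papio and Tremarctos subtends (Brassica,Papio,Tremarctos) (3 taxa).
The MRCA of Papio and Xenopus is the root, subtending the entire tree (20 taxa).
The first is nested inside the second, so Papio shares a more recent common ancestor with Tremarctos.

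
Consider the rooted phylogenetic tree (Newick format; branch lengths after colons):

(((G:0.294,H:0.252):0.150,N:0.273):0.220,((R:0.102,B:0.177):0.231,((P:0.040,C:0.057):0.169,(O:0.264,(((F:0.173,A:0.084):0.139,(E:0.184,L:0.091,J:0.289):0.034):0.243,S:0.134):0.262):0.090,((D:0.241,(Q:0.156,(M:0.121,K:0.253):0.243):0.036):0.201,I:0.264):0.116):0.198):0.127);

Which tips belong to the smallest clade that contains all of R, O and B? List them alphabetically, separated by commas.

A, B, C, D, E, F, I, J, K, L, M, O, P, Q, R, S

Tracing R: it sits inside (R,B).
Tracing O: it sits inside (O,(((F,A),(E,L,J)),S)).
Tracing B: it sits inside (R,B).
The smallest clade enclosing all 3 is ((R,B),((P,C),(O,(((F,A),(E,L,J)),S)),((D,(Q,(M,K))),I))); the answer is its 16 terminal taxa in alphabetical order.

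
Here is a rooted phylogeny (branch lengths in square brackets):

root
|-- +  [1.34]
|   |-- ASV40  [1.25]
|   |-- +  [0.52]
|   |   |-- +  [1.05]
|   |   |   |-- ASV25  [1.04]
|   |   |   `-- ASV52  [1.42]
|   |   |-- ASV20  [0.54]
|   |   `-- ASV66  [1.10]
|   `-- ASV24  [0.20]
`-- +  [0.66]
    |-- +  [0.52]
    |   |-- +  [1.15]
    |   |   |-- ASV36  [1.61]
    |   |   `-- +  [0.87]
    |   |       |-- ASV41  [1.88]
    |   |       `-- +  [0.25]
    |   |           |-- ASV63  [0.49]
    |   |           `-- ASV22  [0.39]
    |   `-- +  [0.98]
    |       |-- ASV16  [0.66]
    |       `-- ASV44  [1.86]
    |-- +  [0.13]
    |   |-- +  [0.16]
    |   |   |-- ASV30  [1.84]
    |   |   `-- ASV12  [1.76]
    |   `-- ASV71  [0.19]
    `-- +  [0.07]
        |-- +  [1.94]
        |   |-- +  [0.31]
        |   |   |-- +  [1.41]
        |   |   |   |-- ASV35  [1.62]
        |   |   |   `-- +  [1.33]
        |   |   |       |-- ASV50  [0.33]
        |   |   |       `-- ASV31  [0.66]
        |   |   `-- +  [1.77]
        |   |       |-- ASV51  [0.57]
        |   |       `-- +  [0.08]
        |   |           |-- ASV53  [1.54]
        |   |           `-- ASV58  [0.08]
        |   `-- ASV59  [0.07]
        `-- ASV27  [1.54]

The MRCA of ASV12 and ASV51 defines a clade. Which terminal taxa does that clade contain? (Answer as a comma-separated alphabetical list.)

ASV12, ASV16, ASV22, ASV27, ASV30, ASV31, ASV35, ASV36, ASV41, ASV44, ASV50, ASV51, ASV53, ASV58, ASV59, ASV63, ASV71

Tracing ASV12: it sits inside (ASV30,ASV12).
Tracing ASV51: it sits inside (ASV51,(ASV53,ASV58)).
The smallest clade enclosing both is (((ASV36,(ASV41,(ASV63,ASV22))),(ASV16,ASV44)),((ASV30,ASV12),ASV71),((((ASV35,(ASV50,ASV31)),(ASV51,(ASV53,ASV58))),ASV59),ASV27)); the answer is its 17 terminal taxa in alphabetical order.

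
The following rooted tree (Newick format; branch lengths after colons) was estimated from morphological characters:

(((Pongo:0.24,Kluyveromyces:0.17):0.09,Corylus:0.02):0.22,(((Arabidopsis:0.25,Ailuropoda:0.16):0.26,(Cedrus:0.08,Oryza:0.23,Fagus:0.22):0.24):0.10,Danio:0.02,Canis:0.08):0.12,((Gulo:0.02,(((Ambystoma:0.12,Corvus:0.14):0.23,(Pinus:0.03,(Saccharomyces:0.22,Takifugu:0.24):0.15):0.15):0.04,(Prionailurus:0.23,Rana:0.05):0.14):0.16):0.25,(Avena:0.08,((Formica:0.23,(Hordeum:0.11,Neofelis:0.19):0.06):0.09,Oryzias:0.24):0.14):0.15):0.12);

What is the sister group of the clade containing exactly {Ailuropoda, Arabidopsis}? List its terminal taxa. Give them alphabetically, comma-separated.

Cedrus, Fagus, Oryza

The clade containing exactly {Ailuropoda, Arabidopsis} attaches to the tree at the node subtending ((Arabidopsis,Ailuropoda),(Cedrus,Oryza,Fagus)).
The other lineage descending from that same node — the sister group — is (Cedrus,Oryza,Fagus); its 3 tips in alphabetical order are the answer.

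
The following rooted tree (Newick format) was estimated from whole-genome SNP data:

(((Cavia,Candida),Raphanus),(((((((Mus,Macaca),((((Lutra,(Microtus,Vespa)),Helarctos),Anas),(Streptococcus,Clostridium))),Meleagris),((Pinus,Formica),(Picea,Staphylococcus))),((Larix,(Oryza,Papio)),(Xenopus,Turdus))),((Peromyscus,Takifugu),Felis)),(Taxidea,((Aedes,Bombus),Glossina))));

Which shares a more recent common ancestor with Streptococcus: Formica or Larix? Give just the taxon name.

The MRCA of Streptococcus and Formica subtends ((((Mus,Macaca),((((Lutra,(Microtus,Vespa)),Helarctos),Anas),(Streptococcus,Clostridium))),Meleagris),((Pinus,Formica),(Picea,Staphylococcus))) (14 taxa).
The MRCA of Streptococcus and Larix subtends (((((Mus,Macaca),((((Lutra,(Microtus,Vespa)),Helarctos),Anas),(Streptococcus,Clostridium))),Meleagris),((Pinus,Formica),(Picea,Staphylococcus))),((Larix,(Oryza,Papio)),(Xenopus,Turdus))) (19 taxa).
The first is nested inside the second, so Streptococcus shares a more recent common ancestor with Formica.

Formica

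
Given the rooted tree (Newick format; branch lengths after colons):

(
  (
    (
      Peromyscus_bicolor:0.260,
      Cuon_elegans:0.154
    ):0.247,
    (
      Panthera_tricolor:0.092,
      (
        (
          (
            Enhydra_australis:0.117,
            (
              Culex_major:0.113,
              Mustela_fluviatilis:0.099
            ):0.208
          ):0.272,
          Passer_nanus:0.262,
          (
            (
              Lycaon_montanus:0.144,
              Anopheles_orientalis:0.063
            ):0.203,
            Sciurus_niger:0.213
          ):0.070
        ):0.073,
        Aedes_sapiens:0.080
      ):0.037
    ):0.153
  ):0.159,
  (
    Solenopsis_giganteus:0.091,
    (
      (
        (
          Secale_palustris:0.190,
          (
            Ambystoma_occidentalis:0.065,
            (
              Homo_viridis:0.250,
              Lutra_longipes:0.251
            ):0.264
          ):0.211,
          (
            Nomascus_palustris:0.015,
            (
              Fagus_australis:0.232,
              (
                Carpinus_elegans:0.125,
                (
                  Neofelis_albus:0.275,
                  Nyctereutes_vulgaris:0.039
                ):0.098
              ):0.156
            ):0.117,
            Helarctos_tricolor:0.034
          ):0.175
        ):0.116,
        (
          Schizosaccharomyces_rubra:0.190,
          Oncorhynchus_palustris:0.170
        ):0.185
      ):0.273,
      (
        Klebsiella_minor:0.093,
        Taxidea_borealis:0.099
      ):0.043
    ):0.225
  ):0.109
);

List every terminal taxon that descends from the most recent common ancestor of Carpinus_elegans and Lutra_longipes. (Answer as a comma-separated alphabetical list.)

Ambystoma_occidentalis, Carpinus_elegans, Fagus_australis, Helarctos_tricolor, Homo_viridis, Lutra_longipes, Neofelis_albus, Nomascus_palustris, Nyctereutes_vulgaris, Secale_palustris

Tracing Carpinus_elegans: it sits inside (Carpinus_elegans,(Neofelis_albus,Nyctereutes_vulgaris)).
Tracing Lutra_longipes: it sits inside (Homo_viridis,Lutra_longipes).
The smallest clade enclosing both is (Secale_palustris,(Ambystoma_occidentalis,(Homo_viridis,Lutra_longipes)),(Nomascus_palustris,(Fagus_australis,(Carpinus_elegans,(Neofelis_albus,Nyctereutes_vulgaris))),Helarctos_tricolor)); the answer is its 10 terminal taxa in alphabetical order.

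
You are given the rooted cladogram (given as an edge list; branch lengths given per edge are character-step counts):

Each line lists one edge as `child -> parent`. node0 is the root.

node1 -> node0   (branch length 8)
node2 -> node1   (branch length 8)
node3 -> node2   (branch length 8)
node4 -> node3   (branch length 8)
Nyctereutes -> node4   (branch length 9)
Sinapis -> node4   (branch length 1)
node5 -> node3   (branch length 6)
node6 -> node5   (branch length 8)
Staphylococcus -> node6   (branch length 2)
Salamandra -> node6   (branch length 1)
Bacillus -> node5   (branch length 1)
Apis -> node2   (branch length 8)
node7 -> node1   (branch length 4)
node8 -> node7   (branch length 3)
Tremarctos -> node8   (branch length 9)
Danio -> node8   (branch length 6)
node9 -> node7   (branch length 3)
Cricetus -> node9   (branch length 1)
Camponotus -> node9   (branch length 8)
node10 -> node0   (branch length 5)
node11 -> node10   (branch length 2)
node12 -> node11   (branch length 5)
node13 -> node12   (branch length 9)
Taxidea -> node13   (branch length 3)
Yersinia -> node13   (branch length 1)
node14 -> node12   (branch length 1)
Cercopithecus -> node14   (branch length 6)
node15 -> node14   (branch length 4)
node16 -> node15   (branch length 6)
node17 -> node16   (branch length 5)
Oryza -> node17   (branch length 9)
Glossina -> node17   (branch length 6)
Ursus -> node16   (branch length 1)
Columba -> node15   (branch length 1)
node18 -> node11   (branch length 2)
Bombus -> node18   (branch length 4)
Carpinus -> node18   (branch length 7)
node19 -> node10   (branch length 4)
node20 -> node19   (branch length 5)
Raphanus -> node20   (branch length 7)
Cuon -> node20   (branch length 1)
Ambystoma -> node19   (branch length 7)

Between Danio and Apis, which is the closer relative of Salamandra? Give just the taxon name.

Apis

The MRCA of Salamandra and Apis subtends (((Nyctereutes,Sinapis),((Staphylococcus,Salamandra),Bacillus)),Apis) (6 taxa).
The MRCA of Salamandra and Danio subtends ((((Nyctereutes,Sinapis),((Staphylococcus,Salamandra),Bacillus)),Apis),((Tremarctos,Danio),(Cricetus,Camponotus))) (10 taxa).
The first is nested inside the second, so Salamandra shares a more recent common ancestor with Apis.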